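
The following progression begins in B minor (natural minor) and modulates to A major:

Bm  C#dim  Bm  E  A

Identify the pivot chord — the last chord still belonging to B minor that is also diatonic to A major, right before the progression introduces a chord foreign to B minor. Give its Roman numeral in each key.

Bm — i in B minor, ii in A major

Chords diatonic to B minor: Bm, C#dim, D, Em, F#m, G, A.
Reading the progression, the first chord not in that set is E, so the modulation leaves B minor there.
The chord immediately before E is Bm, which is diatonic to both keys: i in B minor and ii in A major.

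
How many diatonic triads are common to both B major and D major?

0

Diatonic triads of B major: B major (I), C♯ minor (ii), D♯ minor (iii), E major (IV), F♯ major (V), G♯ minor (vi), A♯ diminished (vii°).
Diatonic triads of D major: D major (I), E minor (ii), F♯ minor (iii), G major (IV), A major (V), B minor (vi), C♯ diminished (vii°).
No triad has the same root and quality in both keys.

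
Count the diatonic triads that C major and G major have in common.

Diatonic triads of C major: C (I), Dm (ii), Em (iii), F (IV), G (V), Am (vi), Bdim (vii°).
Diatonic triads of G major: G (I), Am (ii), Bm (iii), C (IV), D (V), Em (vi), F#dim (vii°).
Matching root and quality in both lists: C, Em, G, Am.
That gives 4 common triads.

4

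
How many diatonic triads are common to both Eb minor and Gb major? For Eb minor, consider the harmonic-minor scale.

4

Diatonic triads of Eb minor (harmonic minor): Ebm (i), Fdim (ii°), Gbaug (III+), Abm (iv), Bb (V), Cb (VI), Ddim (vii°).
Diatonic triads of Gb major: Gb (I), Abm (ii), Bbm (iii), Cb (IV), Db (V), Ebm (vi), Fdim (vii°).
Matching root and quality in both lists: Ebm, Fdim, Abm, Cb.
That gives 4 common triads.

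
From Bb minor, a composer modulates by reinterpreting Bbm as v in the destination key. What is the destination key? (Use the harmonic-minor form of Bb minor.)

Eb minor

The numeral v denotes a minor triad on scale degree 5. With Bb on degree 5, the tonic of the new key is Eb.
Degree 5 carries a minor triad in natural-minor keys, so the destination is Eb minor.
Check: the diatonic triads of Eb minor (natural minor) are Ebm (i), Fdim (ii°), Gb (III), Abm (iv), Bbm (v), Cb (VI), Db (VII) — Bbm is indeed v.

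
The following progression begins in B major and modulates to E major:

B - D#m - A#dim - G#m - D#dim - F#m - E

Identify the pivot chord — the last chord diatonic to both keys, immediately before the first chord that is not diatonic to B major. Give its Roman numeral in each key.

Chords diatonic to B major: B, C#m, D#m, E, F#, G#m, A#dim.
Reading the progression, the first chord not in that set is D#dim, so the modulation leaves B major there.
The chord immediately before D#dim is G#m, which is diatonic to both keys: vi in B major and iii in E major.

G#m — vi in B major, iii in E major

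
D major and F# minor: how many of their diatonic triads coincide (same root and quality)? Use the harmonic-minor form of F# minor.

3

Diatonic triads of D major: D (I), Em (ii), F#m (iii), G (IV), A (V), Bm (vi), C#dim (vii°).
Diatonic triads of F# minor (harmonic minor): F#m (i), G#dim (ii°), Aaug (III+), Bm (iv), C# (V), D (VI), E#dim (vii°).
Matching root and quality in both lists: D, F#m, Bm.
That gives 3 common triads.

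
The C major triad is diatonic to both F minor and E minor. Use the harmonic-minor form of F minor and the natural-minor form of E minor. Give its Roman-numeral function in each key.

The scale of F minor (harmonic minor) is F G A♭ B♭ C D♭ E; C is degree 5, and the triad built there (C-E-G) is major, so it is V.
The scale of E minor (natural minor) is E F♯ G A B C D; C is degree 6, and the triad built there (C-E-G) is major, so it is VI.

V in F minor; VI in E minor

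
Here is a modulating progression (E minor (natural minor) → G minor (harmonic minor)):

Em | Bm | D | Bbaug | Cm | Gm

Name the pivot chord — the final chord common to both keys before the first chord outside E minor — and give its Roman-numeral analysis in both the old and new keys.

D — VII in E minor, V in G minor

Chords diatonic to E minor: Em, F#dim, G, Am, Bm, C, D.
Reading the progression, the first chord not in that set is Bbaug, so the modulation leaves E minor there.
The chord immediately before Bbaug is D, which is diatonic to both keys: VII in E minor and V in G minor.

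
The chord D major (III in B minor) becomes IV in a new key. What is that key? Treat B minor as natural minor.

A major

The numeral IV denotes a major triad on scale degree 4. With D on degree 4, the tonic of the new key is A.
Degree 4 carries a major triad in major keys, so the destination is A major.
Check: the diatonic triads of A major are A (I), Bm (ii), C#m (iii), D (IV), E (V), F#m (vi), G#dim (vii°) — D major is indeed IV.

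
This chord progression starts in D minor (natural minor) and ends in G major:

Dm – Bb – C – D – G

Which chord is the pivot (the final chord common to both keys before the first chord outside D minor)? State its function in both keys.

Chords diatonic to D minor: Dm, Edim, F, Gm, Am, Bb, C.
Reading the progression, the first chord not in that set is D, so the modulation leaves D minor there.
The chord immediately before D is C, which is diatonic to both keys: VII in D minor and IV in G major.

C — VII in D minor, IV in G major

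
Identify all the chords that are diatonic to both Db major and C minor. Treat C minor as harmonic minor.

Triads in Db major: Db (I), Ebm (ii), Fm (iii), Gb (IV), Ab (V), Bbm (vi), Cdim (vii°).
Triads in C minor (harmonic minor): Cm (i), Ddim (ii°), Ebaug (III+), Fm (iv), G (V), Ab (VI), Bdim (vii°).
Shared triads with their functions: Fm (iii in Db major, iv in C minor); Ab (V in Db major, VI in C minor).

Fm, Ab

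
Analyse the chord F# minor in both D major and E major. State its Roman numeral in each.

iii in D major; ii in E major

The scale of D major is D E F# G A B C#; F# is degree 3, and the triad built there (F#-A-C#) is minor, so it is iii.
The scale of E major is E F# G# A B C# D#; F# is degree 2, and the triad built there (F#-A-C#) is minor, so it is ii.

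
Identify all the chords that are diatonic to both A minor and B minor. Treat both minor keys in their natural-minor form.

Triads in A minor (natural minor): Am (i), Bdim (ii°), C (III), Dm (iv), Em (v), F (VI), G (VII).
Triads in B minor (natural minor): Bm (i), C♯dim (ii°), D (III), Em (iv), F♯m (v), G (VI), A (VII).
Shared triads with their functions: Em (v in A minor, iv in B minor); G (VII in A minor, VI in B minor).

Em, G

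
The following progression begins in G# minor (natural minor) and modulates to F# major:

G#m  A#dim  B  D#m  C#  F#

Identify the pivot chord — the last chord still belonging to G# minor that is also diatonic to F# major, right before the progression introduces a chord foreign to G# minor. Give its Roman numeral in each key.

D#m — v in G# minor, vi in F# major

Chords diatonic to G# minor: G#m, A#dim, B, C#m, D#m, E, F#.
Reading the progression, the first chord not in that set is C#, so the modulation leaves G# minor there.
The chord immediately before C# is D#m, which is diatonic to both keys: v in G# minor and vi in F# major.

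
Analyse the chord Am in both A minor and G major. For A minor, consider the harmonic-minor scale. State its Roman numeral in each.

i in A minor; ii in G major

The scale of A minor (harmonic minor) is A B C D E F G#; A is degree 1, and the triad built there (A-C-E) is minor, so it is i.
The scale of G major is G A B C D E F#; A is degree 2, and the triad built there (A-C-E) is minor, so it is ii.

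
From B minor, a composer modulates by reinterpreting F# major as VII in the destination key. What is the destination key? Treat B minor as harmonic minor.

The numeral VII denotes a major triad on scale degree 7. With F# on degree 7, the tonic of the new key is G#.
Degree 7 carries a major triad in natural-minor keys, so the destination is G# minor.
Check: the diatonic triads of G# minor (natural minor) are G#m (i), A#dim (ii°), B (III), C#m (iv), D#m (v), E (VI), F# (VII) — F# major is indeed VII.

G# minor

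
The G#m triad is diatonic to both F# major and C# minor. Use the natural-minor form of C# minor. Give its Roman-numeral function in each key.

ii in F# major; v in C# minor

The scale of F# major is F# G# A# B C# D# E#; G# is degree 2, and the triad built there (G#-B-D#) is minor, so it is ii.
The scale of C# minor (natural minor) is C# D# E F# G# A B; G# is degree 5, and the triad built there (G#-B-D#) is minor, so it is v.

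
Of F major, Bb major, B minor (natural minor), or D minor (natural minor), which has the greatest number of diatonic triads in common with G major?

Triads of G major: G (I), Am (ii), Bm (iii), C (IV), D (V), Em (vi), F#dim (vii°).
F major shares 2: Am, C.
Bb major shares 0: none.
B minor (natural minor) shares 4: G, Bm, D, Em.
D minor (natural minor) shares 2: Am, C.
The most common triads (4) are shared with B minor.

B minor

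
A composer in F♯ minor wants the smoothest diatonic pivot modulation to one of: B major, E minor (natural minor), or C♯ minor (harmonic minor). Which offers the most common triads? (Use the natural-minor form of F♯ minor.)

Triads of F♯ minor (natural minor): F♯m (i), G♯dim (ii°), A (III), Bm (iv), C♯m (v), D (VI), E (VII).
B major shares 2: C♯m, E.
E minor (natural minor) shares 2: Bm, D.
C♯ minor (harmonic minor) shares 3: F♯m, A, C♯m.
The most common triads (3) are shared with C♯ minor.

C♯ minor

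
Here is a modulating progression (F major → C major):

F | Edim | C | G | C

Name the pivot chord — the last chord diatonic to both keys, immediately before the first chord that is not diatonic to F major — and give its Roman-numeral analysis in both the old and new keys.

C — V in F major, I in C major

Chords diatonic to F major: F, Gm, Am, Bb, C, Dm, Edim.
Reading the progression, the first chord not in that set is G, so the modulation leaves F major there.
The chord immediately before G is C, which is diatonic to both keys: V in F major and I in C major.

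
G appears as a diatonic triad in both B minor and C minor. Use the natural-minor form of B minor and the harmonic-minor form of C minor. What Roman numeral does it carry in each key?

VI in B minor; V in C minor

The scale of B minor (natural minor) is B C♯ D E F♯ G A; G is degree 6, and the triad built there (G-B-D) is major, so it is VI.
The scale of C minor (harmonic minor) is C D E♭ F G A♭ B; G is degree 5, and the triad built there (G-B-D) is major, so it is V.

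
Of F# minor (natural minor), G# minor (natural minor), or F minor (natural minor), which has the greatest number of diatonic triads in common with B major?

Triads of B major: B (I), C#m (ii), D#m (iii), E (IV), F# (V), G#m (vi), A#dim (vii°).
F# minor (natural minor) shares 2: C#m, E.
G# minor (natural minor) shares 7: B, C#m, D#m, E, F#, G#m, A#dim.
F minor (natural minor) shares 0: none.
The most common triads (7) are shared with G# minor.

G# minor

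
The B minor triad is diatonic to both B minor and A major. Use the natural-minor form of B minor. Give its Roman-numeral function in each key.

The scale of B minor (natural minor) is B C# D E F# G A; B is degree 1, and the triad built there (B-D-F#) is minor, so it is i.
The scale of A major is A B C# D E F# G#; B is degree 2, and the triad built there (B-D-F#) is minor, so it is ii.

i in B minor; ii in A major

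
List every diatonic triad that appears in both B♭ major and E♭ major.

B♭, Cm, E♭, Gm

Triads in B♭ major: B♭ (I), Cm (ii), Dm (iii), E♭ (IV), F (V), Gm (vi), Adim (vii°).
Triads in E♭ major: E♭ (I), Fm (ii), Gm (iii), A♭ (IV), B♭ (V), Cm (vi), Ddim (vii°).
Shared triads with their functions: B♭ (I in B♭ major, V in E♭ major); Cm (ii in B♭ major, vi in E♭ major); E♭ (IV in B♭ major, I in E♭ major); Gm (vi in B♭ major, iii in E♭ major).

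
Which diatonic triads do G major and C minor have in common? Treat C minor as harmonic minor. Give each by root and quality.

Triads in G major: G major (I), A minor (ii), B minor (iii), C major (IV), D major (V), E minor (vi), F# diminished (vii°).
Triads in C minor (harmonic minor): C minor (i), D diminished (ii°), Eb augmented (III+), F minor (iv), G major (V), Ab major (VI), B diminished (vii°).
Shared triads with their functions: G major (I in G major, V in C minor).

G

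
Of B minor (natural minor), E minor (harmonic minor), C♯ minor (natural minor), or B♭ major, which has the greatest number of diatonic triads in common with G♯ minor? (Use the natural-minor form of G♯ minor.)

Triads of G♯ minor (natural minor): G♯m (i), A♯dim (ii°), B (III), C♯m (iv), D♯m (v), E (VI), F♯ (VII).
B minor (natural minor) shares 0: none.
E minor (harmonic minor) shares 1: B.
C♯ minor (natural minor) shares 4: G♯m, B, C♯m, E.
B♭ major shares 0: none.
The most common triads (4) are shared with C♯ minor.

C♯ minor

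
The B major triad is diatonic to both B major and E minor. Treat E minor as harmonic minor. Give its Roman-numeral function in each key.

I in B major; V in E minor

The scale of B major is B C# D# E F# G# A#; B is degree 1, and the triad built there (B-D#-F#) is major, so it is I.
The scale of E minor (harmonic minor) is E F# G A B C D#; B is degree 5, and the triad built there (B-D#-F#) is major, so it is V.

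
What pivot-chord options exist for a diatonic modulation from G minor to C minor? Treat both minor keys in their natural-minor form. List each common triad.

Triads in G minor (natural minor): G minor (i), A diminished (ii°), Bb major (III), C minor (iv), D minor (v), Eb major (VI), F major (VII).
Triads in C minor (natural minor): C minor (i), D diminished (ii°), Eb major (III), F minor (iv), G minor (v), Ab major (VI), Bb major (VII).
Shared triads with their functions: G minor (i in G minor, v in C minor); Bb major (III in G minor, VII in C minor); C minor (iv in G minor, i in C minor); Eb major (VI in G minor, III in C minor).

Gm, Bb, Cm, Eb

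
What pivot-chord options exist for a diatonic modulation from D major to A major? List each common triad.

Triads in D major: D (I), Em (ii), F#m (iii), G (IV), A (V), Bm (vi), C#dim (vii°).
Triads in A major: A (I), Bm (ii), C#m (iii), D (IV), E (V), F#m (vi), G#dim (vii°).
Shared triads with their functions: D (I in D major, IV in A major); F#m (iii in D major, vi in A major); A (V in D major, I in A major); Bm (vi in D major, ii in A major).

D, F#m, A, Bm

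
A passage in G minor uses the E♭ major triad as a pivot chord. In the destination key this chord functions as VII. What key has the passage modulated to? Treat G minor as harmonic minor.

The numeral VII denotes a major triad on scale degree 7. With E♭ on degree 7, the tonic of the new key is F.
Degree 7 carries a major triad in natural-minor keys, so the destination is F minor.
Check: the diatonic triads of F minor (natural minor) are Fm (i), Gdim (ii°), A♭ (III), B♭m (iv), Cm (v), D♭ (VI), E♭ (VII) — E♭ major is indeed VII.

F minor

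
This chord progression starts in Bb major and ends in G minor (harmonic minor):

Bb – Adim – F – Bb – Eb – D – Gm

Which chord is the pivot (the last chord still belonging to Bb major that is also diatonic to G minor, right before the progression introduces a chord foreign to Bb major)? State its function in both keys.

Eb — IV in Bb major, VI in G minor

Chords diatonic to Bb major: Bb, Cm, Dm, Eb, F, Gm, Adim.
Reading the progression, the first chord not in that set is D, so the modulation leaves Bb major there.
The chord immediately before D is Eb, which is diatonic to both keys: IV in Bb major and VI in G minor.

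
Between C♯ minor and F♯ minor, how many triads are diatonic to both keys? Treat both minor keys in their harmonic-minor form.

1

Diatonic triads of C♯ minor (harmonic minor): C♯m (i), D♯dim (ii°), Eaug (III+), F♯m (iv), G♯ (V), A (VI), B♯dim (vii°).
Diatonic triads of F♯ minor (harmonic minor): F♯m (i), G♯dim (ii°), Aaug (III+), Bm (iv), C♯ (V), D (VI), E♯dim (vii°).
Matching root and quality in both lists: F♯m.
That gives 1 common triad.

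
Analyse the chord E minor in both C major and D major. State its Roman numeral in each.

The scale of C major is C D E F G A B; E is degree 3, and the triad built there (E-G-B) is minor, so it is iii.
The scale of D major is D E F# G A B C#; E is degree 2, and the triad built there (E-G-B) is minor, so it is ii.

iii in C major; ii in D major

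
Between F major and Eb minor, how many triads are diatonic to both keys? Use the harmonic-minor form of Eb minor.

Diatonic triads of F major: F major (I), G minor (ii), A minor (iii), Bb major (IV), C major (V), D minor (vi), E diminished (vii°).
Diatonic triads of Eb minor (harmonic minor): Eb minor (i), F diminished (ii°), Gb augmented (III+), Ab minor (iv), Bb major (V), Cb major (VI), D diminished (vii°).
Matching root and quality in both lists: Bb major.
That gives 1 common triad.

1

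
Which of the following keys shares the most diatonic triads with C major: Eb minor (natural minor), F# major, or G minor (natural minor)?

G minor

Triads of C major: C (I), Dm (ii), Em (iii), F (IV), G (V), Am (vi), Bdim (vii°).
Eb minor (natural minor) shares 0: none.
F# major shares 0: none.
G minor (natural minor) shares 2: Dm, F.
The most common triads (2) are shared with G minor.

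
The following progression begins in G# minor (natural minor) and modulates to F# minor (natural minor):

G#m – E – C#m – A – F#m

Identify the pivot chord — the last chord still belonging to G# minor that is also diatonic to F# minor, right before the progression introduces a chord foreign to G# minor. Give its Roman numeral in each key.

Chords diatonic to G# minor: G#m, A#dim, B, C#m, D#m, E, F#.
Reading the progression, the first chord not in that set is A, so the modulation leaves G# minor there.
The chord immediately before A is C#m, which is diatonic to both keys: iv in G# minor and v in F# minor.

C#m — iv in G# minor, v in F# minor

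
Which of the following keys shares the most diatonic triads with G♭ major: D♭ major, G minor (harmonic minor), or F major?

Triads of G♭ major: G♭ major (I), A♭ minor (ii), B♭ minor (iii), C♭ major (IV), D♭ major (V), E♭ minor (vi), F diminished (vii°).
D♭ major shares 4: G♭, B♭m, D♭, E♭m.
G minor (harmonic minor) shares 0: none.
F major shares 0: none.
The most common triads (4) are shared with D♭ major.

D♭ major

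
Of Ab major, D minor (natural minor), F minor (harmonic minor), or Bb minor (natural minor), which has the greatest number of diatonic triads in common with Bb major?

D minor

Triads of Bb major: Bb major (I), C minor (ii), D minor (iii), Eb major (IV), F major (V), G minor (vi), A diminished (vii°).
Ab major shares 2: Cm, Eb.
D minor (natural minor) shares 4: Bb, Dm, F, Gm.
F minor (harmonic minor) shares 0: none.
Bb minor (natural minor) shares 0: none.
The most common triads (4) are shared with D minor.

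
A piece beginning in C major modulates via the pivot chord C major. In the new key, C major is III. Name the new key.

A minor

The numeral III denotes a major triad on scale degree 3. With C on degree 3, the tonic of the new key is A.
Degree 3 carries a major triad in natural-minor keys, so the destination is A minor.
Check: the diatonic triads of A minor (natural minor) are Am (i), Bdim (ii°), C (III), Dm (iv), Em (v), F (VI), G (VII) — C major is indeed III.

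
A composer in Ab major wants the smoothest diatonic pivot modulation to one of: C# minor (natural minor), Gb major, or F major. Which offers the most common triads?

Triads of Ab major: Ab (I), Bbm (ii), Cm (iii), Db (IV), Eb (V), Fm (vi), Gdim (vii°).
C# minor (natural minor) shares 0: none.
Gb major shares 2: Bbm, Db.
F major shares 0: none.
The most common triads (2) are shared with Gb major.

Gb major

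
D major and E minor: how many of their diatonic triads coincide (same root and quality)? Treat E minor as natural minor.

Diatonic triads of D major: D (I), Em (ii), F#m (iii), G (IV), A (V), Bm (vi), C#dim (vii°).
Diatonic triads of E minor (natural minor): Em (i), F#dim (ii°), G (III), Am (iv), Bm (v), C (VI), D (VII).
Matching root and quality in both lists: D, Em, G, Bm.
That gives 4 common triads.

4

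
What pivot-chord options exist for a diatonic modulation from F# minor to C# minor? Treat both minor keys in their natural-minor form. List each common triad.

Triads in F# minor (natural minor): F# minor (i), G# diminished (ii°), A major (III), B minor (iv), C# minor (v), D major (VI), E major (VII).
Triads in C# minor (natural minor): C# minor (i), D# diminished (ii°), E major (III), F# minor (iv), G# minor (v), A major (VI), B major (VII).
Shared triads with their functions: F# minor (i in F# minor, iv in C# minor); A major (III in F# minor, VI in C# minor); C# minor (v in F# minor, i in C# minor); E major (VII in F# minor, III in C# minor).

F#m, A, C#m, E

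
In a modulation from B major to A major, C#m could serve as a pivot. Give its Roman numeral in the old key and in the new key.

ii in B major; iii in A major

The scale of B major is B C# D# E F# G# A#; C# is degree 2, and the triad built there (C#-E-G#) is minor, so it is ii.
The scale of A major is A B C# D E F# G#; C# is degree 3, and the triad built there (C#-E-G#) is minor, so it is iii.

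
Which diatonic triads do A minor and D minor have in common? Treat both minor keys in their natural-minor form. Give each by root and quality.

Triads in A minor (natural minor): Am (i), Bdim (ii°), C (III), Dm (iv), Em (v), F (VI), G (VII).
Triads in D minor (natural minor): Dm (i), Edim (ii°), F (III), Gm (iv), Am (v), B♭ (VI), C (VII).
Shared triads with their functions: Am (i in A minor, v in D minor); C (III in A minor, VII in D minor); Dm (iv in A minor, i in D minor); F (VI in A minor, III in D minor).

Am, C, Dm, F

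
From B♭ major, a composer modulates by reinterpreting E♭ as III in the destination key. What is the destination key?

The numeral III denotes a major triad on scale degree 3. With E♭ on degree 3, the tonic of the new key is C.
Degree 3 carries a major triad in natural-minor keys, so the destination is C minor.
Check: the diatonic triads of C minor (natural minor) are Cm (i), Ddim (ii°), E♭ (III), Fm (iv), Gm (v), A♭ (VI), B♭ (VII) — E♭ is indeed III.

C minor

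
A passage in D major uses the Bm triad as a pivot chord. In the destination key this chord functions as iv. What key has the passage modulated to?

The numeral iv denotes a minor triad on scale degree 4. With B on degree 4, the tonic of the new key is F#.
Degree 4 carries a minor triad in minor keys, so the destination is F# minor.
Check: the diatonic triads of F# minor (natural minor) are F#m (i), G#dim (ii°), A (III), Bm (iv), C#m (v), D (VI), E (VII) — Bm is indeed iv.

F# minor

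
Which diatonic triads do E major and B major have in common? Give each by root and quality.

E, G♯m, B, C♯m

Triads in E major: E major (I), F♯ minor (ii), G♯ minor (iii), A major (IV), B major (V), C♯ minor (vi), D♯ diminished (vii°).
Triads in B major: B major (I), C♯ minor (ii), D♯ minor (iii), E major (IV), F♯ major (V), G♯ minor (vi), A♯ diminished (vii°).
Shared triads with their functions: E major (I in E major, IV in B major); G♯ minor (iii in E major, vi in B major); B major (V in E major, I in B major); C♯ minor (vi in E major, ii in B major).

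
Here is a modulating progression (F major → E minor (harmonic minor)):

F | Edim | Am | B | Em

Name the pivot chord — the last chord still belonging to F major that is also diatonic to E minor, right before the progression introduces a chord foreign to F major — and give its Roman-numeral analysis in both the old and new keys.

Chords diatonic to F major: F, Gm, Am, Bb, C, Dm, Edim.
Reading the progression, the first chord not in that set is B, so the modulation leaves F major there.
The chord immediately before B is Am, which is diatonic to both keys: iii in F major and iv in E minor.

Am — iii in F major, iv in E minor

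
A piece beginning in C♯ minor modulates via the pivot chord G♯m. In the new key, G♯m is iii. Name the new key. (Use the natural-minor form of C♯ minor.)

E major

The numeral iii denotes a minor triad on scale degree 3. With G♯ on degree 3, the tonic of the new key is E.
Degree 3 carries a minor triad in major keys, so the destination is E major.
Check: the diatonic triads of E major are E (I), F♯m (ii), G♯m (iii), A (IV), B (V), C♯m (vi), D♯dim (vii°) — G♯m is indeed iii.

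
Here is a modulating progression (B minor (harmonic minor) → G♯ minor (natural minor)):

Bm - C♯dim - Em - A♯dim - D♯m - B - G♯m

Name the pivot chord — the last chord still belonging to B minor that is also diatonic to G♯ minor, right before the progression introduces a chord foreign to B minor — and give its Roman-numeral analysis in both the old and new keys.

A♯dim — vii° in B minor, ii° in G♯ minor

Chords diatonic to B minor: Bm, C♯dim, Daug, Em, F♯, G, A♯dim.
Reading the progression, the first chord not in that set is D♯m, so the modulation leaves B minor there.
The chord immediately before D♯m is A♯dim, which is diatonic to both keys: vii° in B minor and ii° in G♯ minor.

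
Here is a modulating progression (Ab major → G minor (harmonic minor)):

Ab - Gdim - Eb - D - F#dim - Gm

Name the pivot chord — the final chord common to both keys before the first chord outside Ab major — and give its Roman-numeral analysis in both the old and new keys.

Eb — V in Ab major, VI in G minor

Chords diatonic to Ab major: Ab, Bbm, Cm, Db, Eb, Fm, Gdim.
Reading the progression, the first chord not in that set is D, so the modulation leaves Ab major there.
The chord immediately before D is Eb, which is diatonic to both keys: V in Ab major and VI in G minor.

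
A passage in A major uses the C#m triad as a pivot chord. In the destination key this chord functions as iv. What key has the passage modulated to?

The numeral iv denotes a minor triad on scale degree 4. With C# on degree 4, the tonic of the new key is G#.
Degree 4 carries a minor triad in minor keys, so the destination is G# minor.
Check: the diatonic triads of G# minor (natural minor) are G#m (i), A#dim (ii°), B (III), C#m (iv), D#m (v), E (VI), F# (VII) — C#m is indeed iv.

G# minor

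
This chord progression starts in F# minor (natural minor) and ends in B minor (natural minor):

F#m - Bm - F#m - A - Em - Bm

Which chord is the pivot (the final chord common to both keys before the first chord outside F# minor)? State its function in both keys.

Chords diatonic to F# minor: F#m, G#dim, A, Bm, C#m, D, E.
Reading the progression, the first chord not in that set is Em, so the modulation leaves F# minor there.
The chord immediately before Em is A, which is diatonic to both keys: III in F# minor and VII in B minor.

A — III in F# minor, VII in B minor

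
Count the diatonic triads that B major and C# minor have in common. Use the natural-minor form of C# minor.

4

Diatonic triads of B major: B major (I), C# minor (ii), D# minor (iii), E major (IV), F# major (V), G# minor (vi), A# diminished (vii°).
Diatonic triads of C# minor (natural minor): C# minor (i), D# diminished (ii°), E major (III), F# minor (iv), G# minor (v), A major (VI), B major (VII).
Matching root and quality in both lists: B major, C# minor, E major, G# minor.
That gives 4 common triads.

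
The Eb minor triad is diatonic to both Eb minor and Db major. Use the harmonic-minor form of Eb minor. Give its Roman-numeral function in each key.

The scale of Eb minor (harmonic minor) is Eb F Gb Ab Bb Cb D; Eb is degree 1, and the triad built there (Eb-Gb-Bb) is minor, so it is i.
The scale of Db major is Db Eb F Gb Ab Bb C; Eb is degree 2, and the triad built there (Eb-Gb-Bb) is minor, so it is ii.

i in Eb minor; ii in Db major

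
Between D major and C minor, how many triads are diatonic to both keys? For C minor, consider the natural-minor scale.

Diatonic triads of D major: D (I), Em (ii), F#m (iii), G (IV), A (V), Bm (vi), C#dim (vii°).
Diatonic triads of C minor (natural minor): Cm (i), Ddim (ii°), Eb (III), Fm (iv), Gm (v), Ab (VI), Bb (VII).
No triad has the same root and quality in both keys.

0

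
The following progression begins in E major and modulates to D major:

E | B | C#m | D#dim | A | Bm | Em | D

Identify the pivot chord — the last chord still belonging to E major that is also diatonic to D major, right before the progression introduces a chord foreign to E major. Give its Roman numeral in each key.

Chords diatonic to E major: E, F#m, G#m, A, B, C#m, D#dim.
Reading the progression, the first chord not in that set is Bm, so the modulation leaves E major there.
The chord immediately before Bm is A, which is diatonic to both keys: IV in E major and V in D major.

A — IV in E major, V in D major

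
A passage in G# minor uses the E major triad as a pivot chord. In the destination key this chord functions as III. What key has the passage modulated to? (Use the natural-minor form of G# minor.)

C# minor

The numeral III denotes a major triad on scale degree 3. With E on degree 3, the tonic of the new key is C#.
Degree 3 carries a major triad in natural-minor keys, so the destination is C# minor.
Check: the diatonic triads of C# minor (natural minor) are C#m (i), D#dim (ii°), E (III), F#m (iv), G#m (v), A (VI), B (VII) — E major is indeed III.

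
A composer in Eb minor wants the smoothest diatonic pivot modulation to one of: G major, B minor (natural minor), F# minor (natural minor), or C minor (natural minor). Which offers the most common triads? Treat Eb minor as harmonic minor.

Triads of Eb minor (harmonic minor): Ebm (i), Fdim (ii°), Gbaug (III+), Abm (iv), Bb (V), Cb (VI), Ddim (vii°).
G major shares 0: none.
B minor (natural minor) shares 0: none.
F# minor (natural minor) shares 0: none.
C minor (natural minor) shares 2: Bb, Ddim.
The most common triads (2) are shared with C minor.

C minor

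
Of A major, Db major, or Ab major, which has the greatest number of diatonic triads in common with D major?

Triads of D major: D major (I), E minor (ii), F# minor (iii), G major (IV), A major (V), B minor (vi), C# diminished (vii°).
A major shares 4: D, F#m, A, Bm.
Db major shares 0: none.
Ab major shares 0: none.
The most common triads (4) are shared with A major.

A major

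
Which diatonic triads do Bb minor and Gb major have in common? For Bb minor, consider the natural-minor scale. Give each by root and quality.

Triads in Bb minor (natural minor): Bbm (i), Cdim (ii°), Db (III), Ebm (iv), Fm (v), Gb (VI), Ab (VII).
Triads in Gb major: Gb (I), Abm (ii), Bbm (iii), Cb (IV), Db (V), Ebm (vi), Fdim (vii°).
Shared triads with their functions: Bbm (i in Bb minor, iii in Gb major); Db (III in Bb minor, V in Gb major); Ebm (iv in Bb minor, vi in Gb major); Gb (VI in Bb minor, I in Gb major).

Bbm, Db, Ebm, Gb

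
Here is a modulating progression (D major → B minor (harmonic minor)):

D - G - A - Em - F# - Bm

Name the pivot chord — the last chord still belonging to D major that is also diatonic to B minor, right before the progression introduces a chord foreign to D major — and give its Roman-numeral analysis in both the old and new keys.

Em — ii in D major, iv in B minor

Chords diatonic to D major: D, Em, F#m, G, A, Bm, C#dim.
Reading the progression, the first chord not in that set is F#, so the modulation leaves D major there.
The chord immediately before F# is Em, which is diatonic to both keys: ii in D major and iv in B minor.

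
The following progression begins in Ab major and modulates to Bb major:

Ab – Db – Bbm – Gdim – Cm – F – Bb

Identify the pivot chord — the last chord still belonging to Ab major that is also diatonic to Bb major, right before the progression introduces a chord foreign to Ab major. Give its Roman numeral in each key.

Cm — iii in Ab major, ii in Bb major

Chords diatonic to Ab major: Ab, Bbm, Cm, Db, Eb, Fm, Gdim.
Reading the progression, the first chord not in that set is F, so the modulation leaves Ab major there.
The chord immediately before F is Cm, which is diatonic to both keys: iii in Ab major and ii in Bb major.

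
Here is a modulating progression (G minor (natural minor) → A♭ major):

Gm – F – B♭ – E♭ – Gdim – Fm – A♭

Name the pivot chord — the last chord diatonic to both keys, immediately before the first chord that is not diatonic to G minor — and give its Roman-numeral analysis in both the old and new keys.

E♭ — VI in G minor, V in A♭ major

Chords diatonic to G minor: Gm, Adim, B♭, Cm, Dm, E♭, F.
Reading the progression, the first chord not in that set is Gdim, so the modulation leaves G minor there.
The chord immediately before Gdim is E♭, which is diatonic to both keys: VI in G minor and V in A♭ major.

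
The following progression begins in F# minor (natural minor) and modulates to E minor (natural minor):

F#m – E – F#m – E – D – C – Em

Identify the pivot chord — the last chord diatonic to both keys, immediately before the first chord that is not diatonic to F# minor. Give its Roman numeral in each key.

D — VI in F# minor, VII in E minor

Chords diatonic to F# minor: F#m, G#dim, A, Bm, C#m, D, E.
Reading the progression, the first chord not in that set is C, so the modulation leaves F# minor there.
The chord immediately before C is D, which is diatonic to both keys: VI in F# minor and VII in E minor.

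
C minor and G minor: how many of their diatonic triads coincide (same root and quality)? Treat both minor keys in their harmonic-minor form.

Diatonic triads of C minor (harmonic minor): C minor (i), D diminished (ii°), E♭ augmented (III+), F minor (iv), G major (V), A♭ major (VI), B diminished (vii°).
Diatonic triads of G minor (harmonic minor): G minor (i), A diminished (ii°), B♭ augmented (III+), C minor (iv), D major (V), E♭ major (VI), F♯ diminished (vii°).
Matching root and quality in both lists: C minor.
That gives 1 common triad.

1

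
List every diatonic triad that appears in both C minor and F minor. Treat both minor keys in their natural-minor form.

Triads in C minor (natural minor): Cm (i), Ddim (ii°), Eb (III), Fm (iv), Gm (v), Ab (VI), Bb (VII).
Triads in F minor (natural minor): Fm (i), Gdim (ii°), Ab (III), Bbm (iv), Cm (v), Db (VI), Eb (VII).
Shared triads with their functions: Cm (i in C minor, v in F minor); Eb (III in C minor, VII in F minor); Fm (iv in C minor, i in F minor); Ab (VI in C minor, III in F minor).

Cm, Eb, Fm, Ab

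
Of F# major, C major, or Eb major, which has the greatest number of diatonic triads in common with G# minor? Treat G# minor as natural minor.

Triads of G# minor (natural minor): G#m (i), A#dim (ii°), B (III), C#m (iv), D#m (v), E (VI), F# (VII).
F# major shares 4: G#m, B, D#m, F#.
C major shares 0: none.
Eb major shares 0: none.
The most common triads (4) are shared with F# major.

F# major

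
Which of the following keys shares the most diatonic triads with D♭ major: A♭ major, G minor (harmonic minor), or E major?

A♭ major

Triads of D♭ major: D♭ (I), E♭m (ii), Fm (iii), G♭ (IV), A♭ (V), B♭m (vi), Cdim (vii°).
A♭ major shares 4: D♭, Fm, A♭, B♭m.
G minor (harmonic minor) shares 0: none.
E major shares 0: none.
The most common triads (4) are shared with A♭ major.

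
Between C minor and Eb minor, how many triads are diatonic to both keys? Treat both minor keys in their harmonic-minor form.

Diatonic triads of C minor (harmonic minor): Cm (i), Ddim (ii°), Ebaug (III+), Fm (iv), G (V), Ab (VI), Bdim (vii°).
Diatonic triads of Eb minor (harmonic minor): Ebm (i), Fdim (ii°), Gbaug (III+), Abm (iv), Bb (V), Cb (VI), Ddim (vii°).
Matching root and quality in both lists: Ddim.
That gives 1 common triad.

1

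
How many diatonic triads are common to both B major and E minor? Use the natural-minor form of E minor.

Diatonic triads of B major: B major (I), C♯ minor (ii), D♯ minor (iii), E major (IV), F♯ major (V), G♯ minor (vi), A♯ diminished (vii°).
Diatonic triads of E minor (natural minor): E minor (i), F♯ diminished (ii°), G major (III), A minor (iv), B minor (v), C major (VI), D major (VII).
No triad has the same root and quality in both keys.

0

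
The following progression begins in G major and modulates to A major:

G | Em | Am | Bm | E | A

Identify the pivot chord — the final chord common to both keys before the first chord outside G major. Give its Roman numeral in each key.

Chords diatonic to G major: G, Am, Bm, C, D, Em, F♯dim.
Reading the progression, the first chord not in that set is E, so the modulation leaves G major there.
The chord immediately before E is Bm, which is diatonic to both keys: iii in G major and ii in A major.

Bm — iii in G major, ii in A major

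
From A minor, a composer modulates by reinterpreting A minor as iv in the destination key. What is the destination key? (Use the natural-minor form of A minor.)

The numeral iv denotes a minor triad on scale degree 4. With A on degree 4, the tonic of the new key is E.
Degree 4 carries a minor triad in minor keys, so the destination is E minor.
Check: the diatonic triads of E minor (natural minor) are Em (i), F#dim (ii°), G (III), Am (iv), Bm (v), C (VI), D (VII) — A minor is indeed iv.

E minor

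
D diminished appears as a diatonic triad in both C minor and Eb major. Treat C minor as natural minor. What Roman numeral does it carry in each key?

The scale of C minor (natural minor) is C D Eb F G Ab Bb; D is degree 2, and the triad built there (D-F-Ab) is diminished, so it is ii°.
The scale of Eb major is Eb F G Ab Bb C D; D is degree 7, and the triad built there (D-F-Ab) is diminished, so it is vii°.

ii° in C minor; vii° in Eb major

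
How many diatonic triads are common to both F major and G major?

2

Diatonic triads of F major: F major (I), G minor (ii), A minor (iii), Bb major (IV), C major (V), D minor (vi), E diminished (vii°).
Diatonic triads of G major: G major (I), A minor (ii), B minor (iii), C major (IV), D major (V), E minor (vi), F# diminished (vii°).
Matching root and quality in both lists: A minor, C major.
That gives 2 common triads.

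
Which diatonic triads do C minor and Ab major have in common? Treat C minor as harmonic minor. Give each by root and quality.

Cm, Fm, Ab

Triads in C minor (harmonic minor): C minor (i), D diminished (ii°), Eb augmented (III+), F minor (iv), G major (V), Ab major (VI), B diminished (vii°).
Triads in Ab major: Ab major (I), Bb minor (ii), C minor (iii), Db major (IV), Eb major (V), F minor (vi), G diminished (vii°).
Shared triads with their functions: C minor (i in C minor, iii in Ab major); F minor (iv in C minor, vi in Ab major); Ab major (VI in C minor, I in Ab major).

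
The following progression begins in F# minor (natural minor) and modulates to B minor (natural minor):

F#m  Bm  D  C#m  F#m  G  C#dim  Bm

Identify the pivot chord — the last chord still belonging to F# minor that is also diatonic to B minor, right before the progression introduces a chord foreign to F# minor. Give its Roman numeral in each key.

Chords diatonic to F# minor: F#m, G#dim, A, Bm, C#m, D, E.
Reading the progression, the first chord not in that set is G, so the modulation leaves F# minor there.
The chord immediately before G is F#m, which is diatonic to both keys: i in F# minor and v in B minor.

F#m — i in F# minor, v in B minor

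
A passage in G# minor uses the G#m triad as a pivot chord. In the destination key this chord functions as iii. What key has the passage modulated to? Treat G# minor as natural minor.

E major

The numeral iii denotes a minor triad on scale degree 3. With G# on degree 3, the tonic of the new key is E.
Degree 3 carries a minor triad in major keys, so the destination is E major.
Check: the diatonic triads of E major are E (I), F#m (ii), G#m (iii), A (IV), B (V), C#m (vi), D#dim (vii°) — G#m is indeed iii.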